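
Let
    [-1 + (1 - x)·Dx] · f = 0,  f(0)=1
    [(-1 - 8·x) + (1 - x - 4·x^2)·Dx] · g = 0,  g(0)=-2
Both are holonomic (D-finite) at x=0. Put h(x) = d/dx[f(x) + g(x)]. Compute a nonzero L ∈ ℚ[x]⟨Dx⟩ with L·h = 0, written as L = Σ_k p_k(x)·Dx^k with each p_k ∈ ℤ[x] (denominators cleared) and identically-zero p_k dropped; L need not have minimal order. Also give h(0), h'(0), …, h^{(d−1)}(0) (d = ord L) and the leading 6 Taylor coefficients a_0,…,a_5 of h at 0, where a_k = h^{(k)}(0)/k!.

f: a_k = 1, 1, 1, 1, 1, 1, …
g: a_k = -2, -2, -10, -18, -58, -130, …
f+g: L₀ = lclm(L_f,L_g), ord ≤ 1+1.
h₀' ⇒ L via d/dx closure of L₀.
L = (-6 - 96·x - 384·x^3 + 96·x^4) + (6 + 42·x - 24·x^2 + 144·x^3 - 372·x^4 + 96·x^5)·Dx + (-1 + 2·x - 9·x^2 + 24·x^3 + 28·x^4 - 60·x^5 + 16·x^6)·Dx^2  (order 2).
h: a_k = -1, -18, -51, -228, -645, -2166, …
ICs: h(0) = -1, h′(0) = -18.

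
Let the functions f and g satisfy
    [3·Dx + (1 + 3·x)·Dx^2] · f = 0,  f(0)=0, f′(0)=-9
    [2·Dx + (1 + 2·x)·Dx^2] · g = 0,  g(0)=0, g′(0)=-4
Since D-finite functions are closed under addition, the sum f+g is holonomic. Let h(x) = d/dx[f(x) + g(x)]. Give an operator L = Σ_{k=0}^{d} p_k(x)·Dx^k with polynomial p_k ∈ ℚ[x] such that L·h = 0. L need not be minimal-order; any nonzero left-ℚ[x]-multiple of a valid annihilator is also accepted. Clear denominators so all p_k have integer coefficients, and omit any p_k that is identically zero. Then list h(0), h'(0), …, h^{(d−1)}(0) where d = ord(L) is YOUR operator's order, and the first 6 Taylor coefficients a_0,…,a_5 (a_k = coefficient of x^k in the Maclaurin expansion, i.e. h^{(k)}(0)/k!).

L = 12 + (10 + 24·x)·Dx + (1 + 5·x + 6·x^2)·Dx^2  (order 2).
h: a_k = -13, 35, -97, 275, -793, 2315, …
ICs: h(0) = -13, h′(0) = 35.

f: a_k = 0, -9, 27/2, -27, 243/4, -729/5, …
g: a_k = 0, -4, 4, -16/3, 8, -64/5, …
L₀ := lclm(L_f,L_g); ord L₀ ≤ 2+2.
h=h₀': d/dx-closure on L₀ ⇒ L.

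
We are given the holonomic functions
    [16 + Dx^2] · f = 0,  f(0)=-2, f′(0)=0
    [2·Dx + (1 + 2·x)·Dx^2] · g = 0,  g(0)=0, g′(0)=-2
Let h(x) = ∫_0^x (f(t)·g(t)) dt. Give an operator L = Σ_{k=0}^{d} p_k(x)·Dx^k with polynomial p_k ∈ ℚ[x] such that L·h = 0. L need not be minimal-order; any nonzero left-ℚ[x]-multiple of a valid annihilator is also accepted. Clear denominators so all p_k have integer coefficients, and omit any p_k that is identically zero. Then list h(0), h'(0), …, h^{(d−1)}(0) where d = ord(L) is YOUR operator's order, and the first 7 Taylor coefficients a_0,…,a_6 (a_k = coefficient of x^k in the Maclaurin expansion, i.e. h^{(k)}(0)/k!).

L = (2688 + 27648·x + 93184·x^2 + 131072·x^3 + 65536·x^4)·Dx + (896 + 5888·x + 12288·x^2 + 8192·x^3)·Dx^2 + (408 + 3712·x + 11904·x^2 + 16384·x^3 + 8192·x^4)·Dx^3 + (56 + 368·x + 768·x^2 + 512·x^3)·Dx^4 + (15 + 124·x + 380·x^2 + 512·x^3 + 256·x^4)·Dx^5  (order 5).
h: a_k = 0, 0, 2, -4/3, -20/3, 24/5, 32/15, …
ICs: h(0) = 0, h′(0) = 0, h′′(0) = 4, h′′′(0) = -8, h′′′′(0) = -160.

f: a_k = -2, 0, 16, 0, -64/3, 0, 512/45, …
g: a_k = 0, -2, 2, -8/3, 4, -32/5, 32/3, …
f·g: L₀ = L_f ⊗_s L_g, ord ≤ 2·2.
h=∫h₀ ⇒ L = L₀·Dx.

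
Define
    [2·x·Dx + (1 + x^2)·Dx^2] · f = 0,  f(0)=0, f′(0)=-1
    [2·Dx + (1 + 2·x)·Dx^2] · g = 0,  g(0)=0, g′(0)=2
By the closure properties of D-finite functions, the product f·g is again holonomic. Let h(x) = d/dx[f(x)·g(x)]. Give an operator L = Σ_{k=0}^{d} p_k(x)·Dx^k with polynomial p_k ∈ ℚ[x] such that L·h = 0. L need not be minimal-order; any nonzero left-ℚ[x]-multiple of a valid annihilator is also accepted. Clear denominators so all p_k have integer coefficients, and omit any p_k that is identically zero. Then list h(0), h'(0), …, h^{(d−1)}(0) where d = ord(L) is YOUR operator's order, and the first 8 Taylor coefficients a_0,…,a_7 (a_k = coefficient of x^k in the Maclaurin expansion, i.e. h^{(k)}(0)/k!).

f: a_k = 0, -1, 0, 1/3, 0, -1/5, 0, 1/7, …
g: a_k = 0, 2, -2, 8/3, -4, 32/5, -32/3, 128/7, …
Sym-product of L_f,L_g gives L₀ (≤ ord 4).
Derive L from L₀ (diff closure).
L = (24 + 80·x + 88·x^2 + 240·x^3 + 240·x^4 + 208·x^5 + 16·x^7) + (12 + 80·x + 332·x^2 + 608·x^3 + 880·x^4 + 744·x^5 + 560·x^6 + 24·x^7 + 56·x^8)·Dx + (12 + 52·x + 168·x^2 + 372·x^3 + 516·x^4 + 564·x^5 + 384·x^6 + 276·x^7 + 24·x^8 + 32·x^9)·Dx^2 + (2 + 12·x + 34·x^2 + 64·x^3 + 87·x^4 + 96·x^5 + 84·x^6 + 48·x^7 + 33·x^8 + 4·x^9 + 4·x^10)·Dx^3  (order 3).
h: a_k = 0, -4, 6, -8, 50/3, -532/15, 1022/15, -656/5, …
ICs: h(0) = 0, h′(0) = -4, h′′(0) = 12.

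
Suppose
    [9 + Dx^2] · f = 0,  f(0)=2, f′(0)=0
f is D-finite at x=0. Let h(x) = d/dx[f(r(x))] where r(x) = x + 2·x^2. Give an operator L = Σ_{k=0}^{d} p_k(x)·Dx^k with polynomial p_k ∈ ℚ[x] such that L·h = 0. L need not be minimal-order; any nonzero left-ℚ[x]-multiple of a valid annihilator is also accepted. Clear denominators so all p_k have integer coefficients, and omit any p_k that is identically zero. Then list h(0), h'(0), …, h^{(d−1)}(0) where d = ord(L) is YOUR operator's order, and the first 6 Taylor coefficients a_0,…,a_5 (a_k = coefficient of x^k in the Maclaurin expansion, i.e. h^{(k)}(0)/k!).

L = (57 + 144·x + 864·x^2 + 2304·x^3 + 2304·x^4) + (-12 - 48·x)·Dx + (1 + 8·x + 16·x^2)·Dx^2  (order 2).
h: a_k = 0, -18, -108, -117, 270, 19197/20, …
ICs: h(0) = 0, h′(0) = -18.

f: a_k = 2, 0, -9, 0, 27/4, 0, …
f∘r: x↦r, Dx↦Dx/r' in L_f ⇒ L₀.
h=h₀': d/dx-closure on L₀ ⇒ L.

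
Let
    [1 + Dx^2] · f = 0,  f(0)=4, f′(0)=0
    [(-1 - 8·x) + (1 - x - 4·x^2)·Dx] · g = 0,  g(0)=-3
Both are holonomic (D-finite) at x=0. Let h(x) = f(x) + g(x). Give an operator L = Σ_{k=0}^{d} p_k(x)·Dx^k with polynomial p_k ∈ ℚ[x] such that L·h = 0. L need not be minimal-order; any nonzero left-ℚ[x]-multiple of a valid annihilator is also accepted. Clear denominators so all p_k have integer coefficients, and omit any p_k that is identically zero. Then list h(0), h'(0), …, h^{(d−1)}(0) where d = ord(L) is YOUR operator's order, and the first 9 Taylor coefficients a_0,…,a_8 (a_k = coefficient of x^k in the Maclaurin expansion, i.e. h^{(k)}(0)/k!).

L = (-55 - 486·x - 553·x^2 - 1488·x^3 - 80·x^4 - 128·x^5) + (11 + 11·x + 23·x^2 - 169·x^3 - 348·x^4 - 48·x^5 - 64·x^6)·Dx + (-55 - 486·x - 553·x^2 - 1488·x^3 - 80·x^4 - 128·x^5)·Dx^2 + (11 + 11·x + 23·x^2 - 169·x^3 - 348·x^4 - 48·x^5 - 64·x^6)·Dx^3  (order 3).
h: a_k = 1, -3, -17, -27, -521/6, -195, -97741/180, -1323, -35229599/10080, …
ICs: h(0) = 1, h′(0) = -3, h′′(0) = -34.

f: a_k = 4, 0, -2, 0, 1/6, 0, -1/180, 0, 1/10080, …
g: a_k = -3, -3, -15, -27, -87, -195, -543, -1323, -3495, …
h₀=f+g: left-lcm gives L₀, ord ≤ 3.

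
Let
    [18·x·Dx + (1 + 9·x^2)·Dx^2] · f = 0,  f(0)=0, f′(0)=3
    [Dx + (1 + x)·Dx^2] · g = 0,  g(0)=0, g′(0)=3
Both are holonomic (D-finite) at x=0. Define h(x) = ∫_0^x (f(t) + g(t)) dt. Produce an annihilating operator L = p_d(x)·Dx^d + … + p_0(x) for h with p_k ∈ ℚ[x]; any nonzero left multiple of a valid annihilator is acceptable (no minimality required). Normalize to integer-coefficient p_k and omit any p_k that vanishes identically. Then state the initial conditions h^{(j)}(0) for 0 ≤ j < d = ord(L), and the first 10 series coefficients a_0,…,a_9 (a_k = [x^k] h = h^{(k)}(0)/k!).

f: a_k = 0, 3, 0, -9, 0, 243/5, 0, -2187/7, 0, 2187, …
g: a_k = 0, 3, -3/2, 1, -3/4, 3/5, -1/2, 3/7, -3/8, 1/3, …
L₀ := lclm(L_f,L_g); ord L₀ ≤ 2+2.
h=∫h₀ ⇒ L = L₀·Dx.
L = (-18 - 54·x + 486·x^2 + 162·x^3)·Dx^2 + (-20 - 36·x + 432·x^2 + 972·x^3 + 324·x^4)·Dx^3 + (-1 + 17·x + 18·x^2 + 162·x^3 + 243·x^4 + 81·x^5)·Dx^4  (order 4).
h: a_k = 0, 0, 3, -1/2, -2, -3/20, 41/5, -1/14, -39, -1/24, …
ICs: h(0) = 0, h′(0) = 0, h′′(0) = 6, h′′′(0) = -3.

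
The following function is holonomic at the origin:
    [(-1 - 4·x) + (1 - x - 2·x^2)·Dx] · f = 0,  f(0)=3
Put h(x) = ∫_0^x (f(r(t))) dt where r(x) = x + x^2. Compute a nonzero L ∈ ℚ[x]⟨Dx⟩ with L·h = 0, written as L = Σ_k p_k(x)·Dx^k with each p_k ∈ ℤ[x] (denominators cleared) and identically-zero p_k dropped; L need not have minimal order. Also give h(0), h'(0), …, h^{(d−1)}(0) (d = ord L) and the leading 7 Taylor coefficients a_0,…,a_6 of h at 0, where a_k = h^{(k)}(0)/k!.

L = (1 + 6·x + 12·x^2 + 8·x^3)·Dx + (-1 + x + 3·x^2 + 4·x^3 + 2·x^4)·Dx^2  (order 2).
h: a_k = 0, 3, 3/2, 4, 33/4, 87/5, 40, …
ICs: h(0) = 0, h′(0) = 3.

f: a_k = 3, 3, 9, 15, 33, 63, 129, …
Substitute x→r, Dx→(1/r')Dx; clear ⇒ L₀.
Integrate: L := L₀·Dx.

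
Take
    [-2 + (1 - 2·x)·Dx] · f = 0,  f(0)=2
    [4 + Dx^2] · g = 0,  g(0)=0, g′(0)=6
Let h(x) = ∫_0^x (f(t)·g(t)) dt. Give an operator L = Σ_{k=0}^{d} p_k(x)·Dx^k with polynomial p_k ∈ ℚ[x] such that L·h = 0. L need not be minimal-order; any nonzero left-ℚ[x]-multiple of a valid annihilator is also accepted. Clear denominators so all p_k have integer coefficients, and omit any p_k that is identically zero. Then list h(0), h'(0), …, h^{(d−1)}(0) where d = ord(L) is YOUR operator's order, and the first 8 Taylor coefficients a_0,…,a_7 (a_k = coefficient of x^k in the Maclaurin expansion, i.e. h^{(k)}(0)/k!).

L = (-4 + 8·x)·Dx + 4·Dx^2 + (-1 + 2·x)·Dx^3  (order 3).
h: a_k = 0, 0, 6, 8, 10, 16, 404/15, 1616/35, …
ICs: h(0) = 0, h′(0) = 0, h′′(0) = 12.

f: a_k = 2, 4, 8, 16, 32, 64, 128, 256, …
g: a_k = 0, 6, 0, -4, 0, 4/5, 0, -8/105, …
Product ⇒ symmetric product L₀, ord ≤ 2.
h=∫₀ˣh₀: take L = L₀·Dx.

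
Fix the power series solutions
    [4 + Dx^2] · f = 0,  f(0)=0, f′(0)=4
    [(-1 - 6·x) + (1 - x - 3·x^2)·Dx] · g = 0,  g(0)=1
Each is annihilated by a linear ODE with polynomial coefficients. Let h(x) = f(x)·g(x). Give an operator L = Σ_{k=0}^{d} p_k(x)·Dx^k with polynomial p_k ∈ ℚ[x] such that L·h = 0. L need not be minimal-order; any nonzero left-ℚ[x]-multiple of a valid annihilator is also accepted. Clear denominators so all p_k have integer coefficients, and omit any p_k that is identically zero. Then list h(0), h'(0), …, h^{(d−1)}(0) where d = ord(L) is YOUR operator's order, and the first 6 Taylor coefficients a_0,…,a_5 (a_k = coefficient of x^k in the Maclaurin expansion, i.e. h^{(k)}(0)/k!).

L = (2 + 4·x + 12·x^2) + (2 + 12·x)·Dx + (-1 + x + 3·x^2)·Dx^2  (order 2).
h: a_k = 0, 4, 4, 40/3, 76/3, 988/15, …
ICs: h(0) = 0, h′(0) = 4.

f: a_k = 0, 4, 0, -8/3, 0, 8/15, …
g: a_k = 1, 1, 4, 7, 19, 40, …
f·g: L₀ = L_f ⊗_s L_g, ord ≤ 2·1.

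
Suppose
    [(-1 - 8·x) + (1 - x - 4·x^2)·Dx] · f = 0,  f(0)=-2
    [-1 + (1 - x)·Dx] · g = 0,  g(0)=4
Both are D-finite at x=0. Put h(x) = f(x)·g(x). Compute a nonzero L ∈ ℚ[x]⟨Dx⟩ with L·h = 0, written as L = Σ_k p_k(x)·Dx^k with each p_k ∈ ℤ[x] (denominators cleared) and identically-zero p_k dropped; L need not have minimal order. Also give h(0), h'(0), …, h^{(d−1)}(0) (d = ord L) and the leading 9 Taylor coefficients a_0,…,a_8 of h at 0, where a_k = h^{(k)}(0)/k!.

L = (-2 - 6·x + 12·x^2) + (1 - 2·x - 3·x^2 + 4·x^3)·Dx  (order 1).
h: a_k = -8, -16, -56, -128, -360, -880, -2328, -5856, -15176, …
ICs: h(0) = -8.

f: a_k = -2, -2, -10, -18, -58, -130, -362, -882, -2330, …
g: a_k = 4, 4, 4, 4, 4, 4, 4, 4, 4, …
Sym-product of L_f,L_g gives L₀ (≤ ord 1).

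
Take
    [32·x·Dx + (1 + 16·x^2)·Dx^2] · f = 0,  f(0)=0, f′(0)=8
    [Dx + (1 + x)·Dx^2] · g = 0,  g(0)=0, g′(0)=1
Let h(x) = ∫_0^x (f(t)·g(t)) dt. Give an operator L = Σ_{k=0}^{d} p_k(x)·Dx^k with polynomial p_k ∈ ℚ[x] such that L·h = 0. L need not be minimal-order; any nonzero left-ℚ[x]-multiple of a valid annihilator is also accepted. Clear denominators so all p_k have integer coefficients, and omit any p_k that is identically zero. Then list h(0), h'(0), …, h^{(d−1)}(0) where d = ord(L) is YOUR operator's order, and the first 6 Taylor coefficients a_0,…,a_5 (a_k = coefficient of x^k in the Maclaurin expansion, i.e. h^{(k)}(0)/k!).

f: a_k = 0, 8, 0, -128/3, 0, 2048/5, …
g: a_k = 0, 1, -1/2, 1/3, -1/4, 1/5, …
Product ⇒ symmetric product L₀, ord ≤ 4.
h=∫h₀ ⇒ L = L₀·Dx.
L = (4224 + 8384·x + 204800·x^2 + 531456·x^3 + 491520·x^4 + 212992·x^5 + 262144·x^7)·Dx^2 + (4098 + 28864·x + 258368·x^2 + 1045504·x^3 + 1798144·x^4 + 1523712·x^5 + 573440·x^6 + 786432·x^7 + 917504·x^8)·Dx^3 + (132 + 8644·x + 37632·x^2 + 196032·x^3 + 614400·x^4 + 955392·x^5 + 786432·x^6 + 540672·x^7 + 786432·x^8 + 524288·x^9)·Dx^4 + (65 + 258·x + 2497·x^2 + 8576·x^3 + 30336·x^4 + 76800·x^5 + 118272·x^6 + 98304·x^7 + 98304·x^8 + 131072·x^9 + 65536·x^10)·Dx^5  (order 5).
h: a_k = 0, 0, 0, 8/3, -1, -8, …
ICs: h(0) = 0, h′(0) = 0, h′′(0) = 0, h′′′(0) = 16, h′′′′(0) = -24.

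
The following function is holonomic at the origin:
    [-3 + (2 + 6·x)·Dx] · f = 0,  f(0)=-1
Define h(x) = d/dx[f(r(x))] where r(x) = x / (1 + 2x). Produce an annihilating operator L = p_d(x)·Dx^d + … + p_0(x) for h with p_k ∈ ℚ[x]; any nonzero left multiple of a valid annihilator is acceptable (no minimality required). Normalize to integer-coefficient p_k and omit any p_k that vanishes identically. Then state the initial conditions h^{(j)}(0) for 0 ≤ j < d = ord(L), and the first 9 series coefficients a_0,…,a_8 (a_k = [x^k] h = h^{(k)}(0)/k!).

L = (-11 - 40·x) + (-2 - 14·x - 20·x^2)·Dx  (order 1).
h: a_k = -3/2, 33/4, -585/16, 4965/32, -169545/256, 1477503/512, -26328981/2048, 239121645/4096, -17638985385/65536, …
ICs: h(0) = -3/2.

f: a_k = -1, -3/2, 9/8, -27/16, 405/128, -1701/256, 15309/1024, -72171/2048, 2814669/32768, …
Substitute x→r, Dx→(1/r')Dx; clear ⇒ L₀.
Derive L from L₀ (diff closure).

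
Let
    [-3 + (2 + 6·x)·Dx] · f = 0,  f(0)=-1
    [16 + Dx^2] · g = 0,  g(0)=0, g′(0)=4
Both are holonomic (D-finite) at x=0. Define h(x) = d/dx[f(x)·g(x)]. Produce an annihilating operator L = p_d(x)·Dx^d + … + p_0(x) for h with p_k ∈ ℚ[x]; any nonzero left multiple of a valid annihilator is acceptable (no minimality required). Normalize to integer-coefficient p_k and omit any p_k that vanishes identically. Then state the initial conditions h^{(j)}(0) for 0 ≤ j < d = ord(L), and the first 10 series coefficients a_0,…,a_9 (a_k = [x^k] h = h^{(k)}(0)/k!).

L = (9613 + 83712·x + 273024·x^2 + 442368·x^3 + 331776·x^4) + (-444 - 5940·x - 20736·x^2 - 20736·x^3)·Dx + (364 + 3720·x + 14796·x^2 + 27648·x^3 + 20736·x^4)·Dx^2  (order 2).
h: a_k = -4, -12, 91/2, 37, -3781/96, -20523/160, 3137023/11520, -855943/1344, 4801378103/2580480, -8289163441/1548288, …
ICs: h(0) = -4, h′(0) = -12.

f: a_k = -1, -3/2, 9/8, -27/16, 405/128, -1701/256, 15309/1024, -72171/2048, 2814669/32768, -14073345/65536, …
g: a_k = 0, 4, 0, -32/3, 0, 128/15, 0, -1024/315, 0, 2048/2835, …
Product ⇒ symmetric product L₀, ord ≤ 2.
Derive L from L₀ (diff closure).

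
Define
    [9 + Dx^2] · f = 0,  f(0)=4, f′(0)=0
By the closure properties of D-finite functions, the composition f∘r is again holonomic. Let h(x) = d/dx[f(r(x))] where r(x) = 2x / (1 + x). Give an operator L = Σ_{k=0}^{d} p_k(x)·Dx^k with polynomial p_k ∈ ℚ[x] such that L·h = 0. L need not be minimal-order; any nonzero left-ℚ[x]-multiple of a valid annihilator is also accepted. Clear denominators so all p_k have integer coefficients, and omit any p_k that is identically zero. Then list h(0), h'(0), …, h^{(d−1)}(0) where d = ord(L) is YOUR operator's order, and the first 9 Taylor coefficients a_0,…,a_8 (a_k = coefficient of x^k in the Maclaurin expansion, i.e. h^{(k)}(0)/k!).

f: a_k = 4, 0, -18, 0, 27/2, 0, -81/20, 0, 729/1120, …
L₀ from L_f via x↦r, Dx↦r'^{-1}Dx.
h₀' ⇒ L via d/dx closure of L₀.
L = (42 + 12·x + 6·x^2) + (6 + 18·x + 18·x^2 + 6·x^3)·Dx + (1 + 4·x + 6·x^2 + 4·x^3 + x^4)·Dx^2  (order 2).
h: a_k = 0, -144, 432, 0, -2880, 46224/5, -81648/5, 99648/7, 523584/35, …
ICs: h(0) = 0, h′(0) = -144.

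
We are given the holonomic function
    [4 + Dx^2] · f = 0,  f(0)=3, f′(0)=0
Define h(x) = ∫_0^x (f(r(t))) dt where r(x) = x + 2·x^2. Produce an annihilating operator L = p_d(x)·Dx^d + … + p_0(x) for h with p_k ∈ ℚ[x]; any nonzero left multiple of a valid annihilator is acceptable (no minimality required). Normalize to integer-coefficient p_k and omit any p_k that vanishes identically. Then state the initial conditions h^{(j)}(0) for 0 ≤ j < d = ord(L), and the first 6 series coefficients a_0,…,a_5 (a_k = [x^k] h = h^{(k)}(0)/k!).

L = (4 + 48·x + 192·x^2 + 256·x^3)·Dx - 4·Dx^2 + (1 + 4·x)·Dx^3  (order 3).
h: a_k = 0, 3, 0, -2, -6, -22/5, …
ICs: h(0) = 0, h′(0) = 3, h′′(0) = 0.

f: a_k = 3, 0, -6, 0, 2, 0, …
Change of var in L_f (x↦r) gives L₀.
Integrate: L := L₀·Dx.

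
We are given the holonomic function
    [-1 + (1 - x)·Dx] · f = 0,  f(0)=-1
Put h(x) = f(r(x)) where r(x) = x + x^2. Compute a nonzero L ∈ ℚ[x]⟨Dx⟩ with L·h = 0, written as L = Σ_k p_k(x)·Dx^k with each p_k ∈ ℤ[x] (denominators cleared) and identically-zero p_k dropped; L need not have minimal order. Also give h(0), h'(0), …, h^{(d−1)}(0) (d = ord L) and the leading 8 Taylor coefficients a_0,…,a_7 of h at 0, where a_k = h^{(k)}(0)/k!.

f: a_k = -1, -1, -1, -1, -1, -1, -1, -1, …
Substitute x→r, Dx→(1/r')Dx; clear ⇒ L₀.
L = (1 + 2·x) + (-1 + x + x^2)·Dx  (order 1).
h: a_k = -1, -1, -2, -3, -5, -8, -13, -21, …
ICs: h(0) = -1.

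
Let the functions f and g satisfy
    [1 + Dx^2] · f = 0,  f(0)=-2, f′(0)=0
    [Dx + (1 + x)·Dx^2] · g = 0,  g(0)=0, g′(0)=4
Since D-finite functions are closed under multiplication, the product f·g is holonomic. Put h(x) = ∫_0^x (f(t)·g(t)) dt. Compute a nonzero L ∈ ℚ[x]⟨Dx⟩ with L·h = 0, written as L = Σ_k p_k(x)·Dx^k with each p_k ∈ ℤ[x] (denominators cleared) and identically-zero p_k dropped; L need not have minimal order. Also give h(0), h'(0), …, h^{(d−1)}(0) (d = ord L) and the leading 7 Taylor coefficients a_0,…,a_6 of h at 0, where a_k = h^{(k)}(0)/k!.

f: a_k = -2, 0, 1, 0, -1/12, 0, 1/360, …
g: a_k = 0, 4, -2, 4/3, -1, 4/5, -2/3, …
L₀ := L_f ⊗_s L_g (sym. prod.), ord ≤ 4.
h=∫h₀ ⇒ L = L₀·Dx.
L = (-3 + 6·x + 19·x^2 + 16·x^3 + 4·x^4)·Dx + (4 + 20·x + 24·x^2 + 8·x^3)·Dx^2 + (20·x + 42·x^2 + 32·x^3 + 8·x^4)·Dx^3 + (4 + 20·x + 24·x^2 + 8·x^3)·Dx^4 + (3 + 14·x + 23·x^2 + 16·x^3 + 4·x^4)·Dx^5  (order 5).
h: a_k = 0, 0, -4, 4/3, 1/3, 0, -1/10, …
ICs: h(0) = 0, h′(0) = 0, h′′(0) = -8, h′′′(0) = 8, h′′′′(0) = 8.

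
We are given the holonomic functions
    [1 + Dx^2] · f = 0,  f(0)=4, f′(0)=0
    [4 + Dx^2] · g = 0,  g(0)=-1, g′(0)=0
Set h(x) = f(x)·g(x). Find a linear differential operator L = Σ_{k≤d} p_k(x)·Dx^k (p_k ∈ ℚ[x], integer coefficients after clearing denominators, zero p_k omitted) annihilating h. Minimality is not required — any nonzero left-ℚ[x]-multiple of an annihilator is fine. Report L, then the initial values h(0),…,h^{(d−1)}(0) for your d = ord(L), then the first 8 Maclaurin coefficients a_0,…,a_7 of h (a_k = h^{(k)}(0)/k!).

f: a_k = 4, 0, -2, 0, 1/6, 0, -1/180, 0, …
g: a_k = -1, 0, 2, 0, -2/3, 0, 4/45, 0, …
L₀ := L_f ⊗_s L_g (sym. prod.), ord ≤ 4.
L = 9 + 10·Dx^2 + Dx^4  (order 4).
h: a_k = -4, 0, 10, 0, -41/6, 0, 73/36, 0, …
ICs: h(0) = -4, h′(0) = 0, h′′(0) = 20, h′′′(0) = 0.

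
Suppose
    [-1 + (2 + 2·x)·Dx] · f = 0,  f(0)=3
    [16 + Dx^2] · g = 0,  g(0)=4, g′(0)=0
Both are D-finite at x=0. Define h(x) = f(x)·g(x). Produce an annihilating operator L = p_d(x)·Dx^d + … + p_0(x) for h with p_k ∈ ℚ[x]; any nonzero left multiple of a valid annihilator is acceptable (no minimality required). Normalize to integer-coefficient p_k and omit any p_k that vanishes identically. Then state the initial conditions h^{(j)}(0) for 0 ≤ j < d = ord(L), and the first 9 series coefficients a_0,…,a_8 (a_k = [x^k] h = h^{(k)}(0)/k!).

L = (67 + 128·x + 64·x^2) + (-4 - 4·x)·Dx + (4 + 8·x + 4·x^2)·Dx^2  (order 2).
h: a_k = 12, 6, -195/2, -189/4, 4465/32, 3733/64, -310129/3840, -219379/7680, 21374753/860160, …
ICs: h(0) = 12, h′(0) = 6.

f: a_k = 3, 3/2, -3/8, 3/16, -15/128, 21/256, -63/1024, 99/2048, -1287/32768, …
g: a_k = 4, 0, -32, 0, 128/3, 0, -1024/45, 0, 2048/315, …
L₀ := L_f ⊗_s L_g (sym. prod.), ord ≤ 2.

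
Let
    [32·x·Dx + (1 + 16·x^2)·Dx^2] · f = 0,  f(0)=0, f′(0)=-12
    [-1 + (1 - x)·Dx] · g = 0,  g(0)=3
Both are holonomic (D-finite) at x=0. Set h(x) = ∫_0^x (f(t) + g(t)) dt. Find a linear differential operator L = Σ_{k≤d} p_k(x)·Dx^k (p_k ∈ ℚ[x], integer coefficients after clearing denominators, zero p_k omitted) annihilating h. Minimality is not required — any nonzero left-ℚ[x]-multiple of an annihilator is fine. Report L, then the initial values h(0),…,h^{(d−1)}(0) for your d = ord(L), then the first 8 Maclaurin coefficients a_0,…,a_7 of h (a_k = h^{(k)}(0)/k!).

f: a_k = 0, -12, 0, 64, 0, -3072/5, 0, 49152/7, …
g: a_k = 3, 3, 3, 3, 3, 3, 3, 3, …
Sum ⇒ L₀ = lclm(L_f,L_g) in ℚ(x)⟨Dx⟩.
h=∫₀ˣh₀: take L = L₀·Dx.
L = (32 - 128·x - 1536·x^2)·Dx^2 + (-19 + 32·x + 656·x^2 - 1536·x^3)·Dx^3 + (1 + 15·x + 240·x^3 - 256·x^4)·Dx^4  (order 4).
h: a_k = 0, 3, -9/2, 1, 67/4, 3/5, -1019/10, 3/7, …
ICs: h(0) = 0, h′(0) = 3, h′′(0) = -9, h′′′(0) = 6.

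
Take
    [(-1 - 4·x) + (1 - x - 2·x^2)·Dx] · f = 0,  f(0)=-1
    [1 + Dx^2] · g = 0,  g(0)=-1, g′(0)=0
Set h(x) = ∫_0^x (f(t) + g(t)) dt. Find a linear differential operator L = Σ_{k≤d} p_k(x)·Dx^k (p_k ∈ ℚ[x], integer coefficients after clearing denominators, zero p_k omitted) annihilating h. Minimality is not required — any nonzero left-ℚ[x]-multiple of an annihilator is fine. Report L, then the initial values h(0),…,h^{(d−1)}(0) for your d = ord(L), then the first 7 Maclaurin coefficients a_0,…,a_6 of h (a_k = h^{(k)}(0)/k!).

f: a_k = -1, -1, -3, -5, -11, -21, -43, …
g: a_k = -1, 0, 1/2, 0, -1/24, 0, 1/720, …
Sum ⇒ L₀ = lclm(L_f,L_g) in ℚ(x)⟨Dx⟩.
h=∫h₀ ⇒ L = L₀·Dx.
L = (31 + 146·x + 133·x^2 + 184·x^3 + 20·x^4 + 16·x^5)·Dx + (-7 - 3·x + 3·x^2 + 37·x^3 + 42·x^4 + 12·x^5 + 8·x^6)·Dx^2 + (31 + 146·x + 133·x^2 + 184·x^3 + 20·x^4 + 16·x^5)·Dx^3 + (-7 - 3·x + 3·x^2 + 37·x^3 + 42·x^4 + 12·x^5 + 8·x^6)·Dx^4  (order 4).
h: a_k = 0, -2, -1/2, -5/6, -5/4, -53/24, -7/2, …
ICs: h(0) = 0, h′(0) = -2, h′′(0) = -1, h′′′(0) = -5.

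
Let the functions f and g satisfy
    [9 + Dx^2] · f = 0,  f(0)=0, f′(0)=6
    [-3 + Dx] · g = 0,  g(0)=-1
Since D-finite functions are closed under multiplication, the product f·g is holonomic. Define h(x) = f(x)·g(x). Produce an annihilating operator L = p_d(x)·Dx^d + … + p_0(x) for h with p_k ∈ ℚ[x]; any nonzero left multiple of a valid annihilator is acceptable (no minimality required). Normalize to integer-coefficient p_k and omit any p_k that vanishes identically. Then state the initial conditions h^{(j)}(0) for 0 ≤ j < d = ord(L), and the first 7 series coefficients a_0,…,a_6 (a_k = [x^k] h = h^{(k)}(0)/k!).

f: a_k = 0, 6, 0, -9, 0, 81/20, 0, …
g: a_k = -1, -3, -9/2, -9/2, -27/8, -81/40, -81/80, …
L₀ := L_f ⊗_s L_g (sym. prod.), ord ≤ 2.
L = 18 - 6·Dx + Dx^2  (order 2).
h: a_k = 0, -6, -18, -18, 0, 81/5, 81/5, …
ICs: h(0) = 0, h′(0) = -6.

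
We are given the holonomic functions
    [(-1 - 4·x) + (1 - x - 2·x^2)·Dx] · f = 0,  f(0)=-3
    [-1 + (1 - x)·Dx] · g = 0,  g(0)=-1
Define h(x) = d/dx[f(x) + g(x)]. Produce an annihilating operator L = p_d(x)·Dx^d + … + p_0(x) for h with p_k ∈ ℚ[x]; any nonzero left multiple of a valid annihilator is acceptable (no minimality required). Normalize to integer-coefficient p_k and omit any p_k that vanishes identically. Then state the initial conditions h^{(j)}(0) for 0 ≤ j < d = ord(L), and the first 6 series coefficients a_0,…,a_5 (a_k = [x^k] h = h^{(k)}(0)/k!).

f: a_k = -3, -3, -9, -15, -33, -63, …
g: a_k = -1, -1, -1, -1, -1, -1, …
h₀=f+g: left-lcm gives L₀, ord ≤ 2.
Derive L from L₀ (diff closure).
L = (-6 - 48·x - 96·x^3 + 24·x^4) + (6 + 18·x - 12·x^2 + 24·x^3 - 90·x^4 + 24·x^5)·Dx + (-1 + 2·x - 5·x^2 + 12·x^3 + 2·x^4 - 14·x^5 + 4·x^6)·Dx^2  (order 2).
h: a_k = -4, -20, -48, -136, -320, -780, …
ICs: h(0) = -4, h′(0) = -20.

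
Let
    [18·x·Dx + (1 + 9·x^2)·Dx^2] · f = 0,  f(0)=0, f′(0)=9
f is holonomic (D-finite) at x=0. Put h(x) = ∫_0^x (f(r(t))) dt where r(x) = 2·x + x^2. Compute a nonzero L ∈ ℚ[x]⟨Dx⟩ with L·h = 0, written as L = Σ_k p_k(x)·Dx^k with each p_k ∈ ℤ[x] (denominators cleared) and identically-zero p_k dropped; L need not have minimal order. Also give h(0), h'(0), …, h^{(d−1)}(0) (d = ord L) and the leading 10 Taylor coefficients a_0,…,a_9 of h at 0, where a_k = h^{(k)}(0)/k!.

L = (-1 + 72·x + 144·x^2 + 108·x^3 + 27·x^4)·Dx^2 + (1 + x + 36·x^2 + 72·x^3 + 45·x^4 + 9·x^5)·Dx^3  (order 3).
h: a_k = 0, 0, 9, 3, -54, -324/5, 3753/5, 11637/7, -94770/7, -46008, …
ICs: h(0) = 0, h′(0) = 0, h′′(0) = 18.

f: a_k = 0, 9, 0, -27, 0, 729/5, 0, -6561/7, 0, 6561, …
f∘r: x↦r, Dx↦Dx/r' in L_f ⇒ L₀.
Integrate: L := L₀·Dx.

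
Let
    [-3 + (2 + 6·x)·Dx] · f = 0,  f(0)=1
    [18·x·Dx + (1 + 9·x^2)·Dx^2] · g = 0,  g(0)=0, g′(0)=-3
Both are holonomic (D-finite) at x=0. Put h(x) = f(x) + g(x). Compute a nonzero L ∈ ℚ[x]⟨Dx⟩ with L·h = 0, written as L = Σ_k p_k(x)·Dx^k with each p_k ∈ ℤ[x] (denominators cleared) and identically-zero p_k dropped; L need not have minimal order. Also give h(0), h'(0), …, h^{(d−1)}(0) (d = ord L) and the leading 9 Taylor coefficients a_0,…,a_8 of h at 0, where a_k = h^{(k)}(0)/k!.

f: a_k = 1, 3/2, -9/8, 27/16, -405/128, 1701/256, -15309/1024, 72171/2048, -2814669/32768, …
g: a_k = 0, -3, 0, 9, 0, -243/5, 0, 2187/7, 0, …
Sum ⇒ L₀ = lclm(L_f,L_g) in ℚ(x)⟨Dx⟩.
L = (-36 - 270·x + 972·x^2 + 1458·x^3)·Dx + (-33 - 144·x + 270·x^2 + 3888·x^3 + 5103·x^4)·Dx^2 + (-2 + 18·x + 108·x^2 + 324·x^3 + 1134·x^4 + 1458·x^5)·Dx^3  (order 3).
h: a_k = 1, -3/2, -9/8, 171/16, -405/128, -53703/1280, -15309/1024, 4984173/14336, -2814669/32768, …
ICs: h(0) = 1, h′(0) = -3/2, h′′(0) = -9/4.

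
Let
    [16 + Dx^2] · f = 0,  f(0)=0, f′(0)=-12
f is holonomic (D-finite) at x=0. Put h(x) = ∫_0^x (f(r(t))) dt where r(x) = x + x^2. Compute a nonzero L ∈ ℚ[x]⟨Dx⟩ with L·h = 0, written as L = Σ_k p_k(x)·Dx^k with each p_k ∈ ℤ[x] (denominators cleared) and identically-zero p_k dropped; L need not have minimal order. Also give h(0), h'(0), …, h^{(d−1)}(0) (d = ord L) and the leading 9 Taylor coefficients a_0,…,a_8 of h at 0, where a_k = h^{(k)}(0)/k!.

f: a_k = 0, -12, 0, 32, 0, -128/5, 0, 1024/105, 0, …
L₀ from L_f via x↦r, Dx↦r'^{-1}Dx.
h=∫₀ˣh₀: take L = L₀·Dx.
L = (16 + 96·x + 192·x^2 + 128·x^3)·Dx - 2·Dx^2 + (1 + 2·x)·Dx^3  (order 3).
h: a_k = 0, 0, -6, -4, 8, 96/5, 176/15, -96/7, -3232/105, …
ICs: h(0) = 0, h′(0) = 0, h′′(0) = -12.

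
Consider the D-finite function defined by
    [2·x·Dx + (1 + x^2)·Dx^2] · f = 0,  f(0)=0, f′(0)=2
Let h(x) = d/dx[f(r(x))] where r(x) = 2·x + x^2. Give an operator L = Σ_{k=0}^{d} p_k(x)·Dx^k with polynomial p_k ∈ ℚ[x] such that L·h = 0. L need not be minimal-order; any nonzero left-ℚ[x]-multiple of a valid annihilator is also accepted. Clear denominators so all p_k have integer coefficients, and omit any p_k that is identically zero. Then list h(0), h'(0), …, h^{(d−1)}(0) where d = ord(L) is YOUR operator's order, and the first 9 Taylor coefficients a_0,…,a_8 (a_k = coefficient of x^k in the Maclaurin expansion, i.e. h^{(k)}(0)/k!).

L = (-1 + 8·x + 16·x^2 + 12·x^3 + 3·x^4) + (1 + x + 4·x^2 + 8·x^3 + 5·x^4 + x^5)·Dx  (order 1).
h: a_k = 4, 4, -16, -32, 44, 188, -32, -896, -668, …
ICs: h(0) = 4.

f: a_k = 0, 2, 0, -2/3, 0, 2/5, 0, -2/7, 0, …
Substitute x→r, Dx→(1/r')Dx; clear ⇒ L₀.
Differentiate: ansatz ord ≤ ord L₀ ⇒ L.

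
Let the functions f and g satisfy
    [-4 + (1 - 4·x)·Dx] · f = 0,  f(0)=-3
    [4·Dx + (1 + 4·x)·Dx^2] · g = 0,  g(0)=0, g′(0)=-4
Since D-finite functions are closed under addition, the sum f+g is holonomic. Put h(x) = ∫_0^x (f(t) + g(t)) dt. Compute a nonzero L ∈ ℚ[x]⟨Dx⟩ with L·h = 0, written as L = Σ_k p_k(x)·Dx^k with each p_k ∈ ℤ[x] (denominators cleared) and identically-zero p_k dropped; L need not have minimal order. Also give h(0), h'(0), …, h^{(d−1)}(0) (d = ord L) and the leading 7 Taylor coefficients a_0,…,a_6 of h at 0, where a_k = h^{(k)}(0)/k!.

L = (160 + 128·x)·Dx^2 + (16 + 256·x + 256·x^2)·Dx^3 + (-3 - 4·x + 48·x^2 + 64·x^3)·Dx^4  (order 4).
h: a_k = 0, -3, -8, -40/3, -160/3, -704/5, -8192/15, …
ICs: h(0) = 0, h′(0) = -3, h′′(0) = -16, h′′′(0) = -80.

f: a_k = -3, -12, -48, -192, -768, -3072, -12288, …
g: a_k = 0, -4, 8, -64/3, 64, -1024/5, 2048/3, …
Sum ⇒ L₀ = lclm(L_f,L_g) in ℚ(x)⟨Dx⟩.
h=∫h₀ ⇒ L = L₀·Dx.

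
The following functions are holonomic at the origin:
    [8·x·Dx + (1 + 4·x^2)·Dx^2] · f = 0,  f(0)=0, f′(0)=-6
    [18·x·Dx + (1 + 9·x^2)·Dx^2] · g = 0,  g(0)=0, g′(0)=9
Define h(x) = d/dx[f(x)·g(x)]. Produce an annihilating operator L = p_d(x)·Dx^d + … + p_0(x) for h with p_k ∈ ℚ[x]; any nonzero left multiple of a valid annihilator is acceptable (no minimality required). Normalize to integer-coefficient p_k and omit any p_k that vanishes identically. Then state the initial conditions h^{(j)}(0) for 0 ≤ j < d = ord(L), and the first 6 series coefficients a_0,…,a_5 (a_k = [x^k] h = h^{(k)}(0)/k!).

L = (-864·x - 18720·x^3 - 82944·x^5 + 134784·x^7 + 1119744·x^9) + (-52 - 3036·x^2 - 33696·x^4 - 72576·x^6 + 471744·x^8 + 1679616·x^10)·Dx + (-104·x - 2072·x^3 - 11232·x^5 + 13968·x^7 + 269568·x^9 + 559872·x^11)·Dx^2 + (-1 - 26·x^2 - 205·x^4 + 7380·x^8 + 33696·x^10 + 46656·x^12)·Dx^3  (order 3).
h: a_k = 0, -108, 0, 936, 0, -37908/5, …
ICs: h(0) = 0, h′(0) = -108, h′′(0) = 0.

f: a_k = 0, -6, 0, 8, 0, -96/5, …
g: a_k = 0, 9, 0, -27, 0, 729/5, …
Sym-product of L_f,L_g gives L₀ (≤ ord 4).
Derive L from L₀ (diff closure).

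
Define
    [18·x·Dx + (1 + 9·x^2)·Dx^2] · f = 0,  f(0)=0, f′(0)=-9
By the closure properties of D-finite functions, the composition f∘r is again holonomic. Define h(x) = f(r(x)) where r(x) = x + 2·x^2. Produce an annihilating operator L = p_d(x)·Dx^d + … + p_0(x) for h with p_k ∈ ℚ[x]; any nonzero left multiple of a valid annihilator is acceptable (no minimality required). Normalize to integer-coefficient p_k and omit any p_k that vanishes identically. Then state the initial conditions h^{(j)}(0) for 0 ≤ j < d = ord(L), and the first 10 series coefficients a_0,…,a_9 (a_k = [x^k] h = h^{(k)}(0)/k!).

L = (-4 + 18·x + 144·x^2 + 432·x^3 + 432·x^4)·Dx + (1 + 4·x + 9·x^2 + 72·x^3 + 180·x^4 + 144·x^5)·Dx^2  (order 2).
h: a_k = 0, -9, -18, 27, 162, 891/5, -1242, -34263/7, 1458, 60507, …
ICs: h(0) = 0, h′(0) = -9.

f: a_k = 0, -9, 0, 27, 0, -729/5, 0, 6561/7, 0, -6561, …
Substitute x→r, Dx→(1/r')Dx; clear ⇒ L₀.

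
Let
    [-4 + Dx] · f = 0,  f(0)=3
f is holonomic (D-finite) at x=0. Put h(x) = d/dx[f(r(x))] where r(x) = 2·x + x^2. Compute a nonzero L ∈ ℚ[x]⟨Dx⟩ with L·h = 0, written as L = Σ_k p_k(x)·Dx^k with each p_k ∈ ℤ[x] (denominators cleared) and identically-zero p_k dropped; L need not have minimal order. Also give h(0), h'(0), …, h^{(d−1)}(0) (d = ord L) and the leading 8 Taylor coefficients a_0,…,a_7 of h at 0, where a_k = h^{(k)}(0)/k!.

L = (9 + 16·x + 8·x^2) + (-1 - x)·Dx  (order 1).
h: a_k = 24, 216, 1056, 3680, 10176, 118208/5, 717056/15, 3015424/35, …
ICs: h(0) = 24.

f: a_k = 3, 12, 24, 32, 32, 128/5, 256/15, 1024/105, …
L₀ from L_f via x↦r, Dx↦r'^{-1}Dx.
Differentiate: ansatz ord ≤ ord L₀ ⇒ L.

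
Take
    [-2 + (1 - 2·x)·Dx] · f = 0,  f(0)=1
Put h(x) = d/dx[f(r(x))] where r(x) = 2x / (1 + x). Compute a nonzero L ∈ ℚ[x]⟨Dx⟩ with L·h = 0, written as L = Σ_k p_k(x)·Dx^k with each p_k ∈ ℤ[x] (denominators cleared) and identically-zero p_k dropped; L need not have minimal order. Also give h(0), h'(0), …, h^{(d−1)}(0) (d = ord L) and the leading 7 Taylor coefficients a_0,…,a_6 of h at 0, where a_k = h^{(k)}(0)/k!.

L = 6 + (-1 + 3·x)·Dx  (order 1).
h: a_k = 4, 24, 108, 432, 1620, 5832, 20412, …
ICs: h(0) = 4.

f: a_k = 1, 2, 4, 8, 16, 32, 64, …
f∘r: x↦r, Dx↦Dx/r' in L_f ⇒ L₀.
h₀' ⇒ L via d/dx closure of L₀.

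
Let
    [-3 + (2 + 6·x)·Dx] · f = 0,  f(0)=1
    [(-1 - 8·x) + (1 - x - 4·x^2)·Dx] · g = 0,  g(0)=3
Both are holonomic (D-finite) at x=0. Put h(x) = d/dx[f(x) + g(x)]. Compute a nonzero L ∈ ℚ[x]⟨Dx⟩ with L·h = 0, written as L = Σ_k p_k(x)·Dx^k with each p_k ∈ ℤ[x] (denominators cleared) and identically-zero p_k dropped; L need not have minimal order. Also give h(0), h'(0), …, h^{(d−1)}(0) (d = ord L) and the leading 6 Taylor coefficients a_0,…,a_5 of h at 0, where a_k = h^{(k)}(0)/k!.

f: a_k = 1, 3/2, -9/8, 27/16, -405/128, 1701/256, …
g: a_k = 3, 3, 15, 27, 87, 195, …
Sum ⇒ L₀ = lclm(L_f,L_g) in ℚ(x)⟨Dx⟩.
Derive L from L₀ (diff closure).
L = (-594 - 4230·x - 12960·x^2 - 14400·x^3 - 17280·x^4) + (-189 - 3054·x - 16389·x^2 - 38544·x^3 - 55440·x^4 - 51840·x^5)·Dx + (46 + 350·x + 794·x^2 - 198·x^3 - 5376·x^4 - 13920·x^5 - 11520·x^6)·Dx^2  (order 2).
h: a_k = 9/2, 111/4, 1377/16, 10731/32, 258105/256, 1622169/512, …
ICs: h(0) = 9/2, h′(0) = 111/4.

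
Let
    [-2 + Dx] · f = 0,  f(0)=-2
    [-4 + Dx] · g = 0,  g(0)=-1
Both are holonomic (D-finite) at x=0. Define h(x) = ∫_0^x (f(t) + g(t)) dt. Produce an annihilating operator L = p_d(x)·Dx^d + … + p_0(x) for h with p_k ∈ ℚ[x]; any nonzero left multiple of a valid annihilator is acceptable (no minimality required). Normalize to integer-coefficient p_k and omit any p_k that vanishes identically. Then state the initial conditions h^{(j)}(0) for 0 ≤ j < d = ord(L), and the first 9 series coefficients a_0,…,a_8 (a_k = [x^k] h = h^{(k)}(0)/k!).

f: a_k = -2, -4, -4, -8/3, -4/3, -8/15, -8/45, -16/315, -4/315, …
g: a_k = -1, -4, -8, -32/3, -32/3, -128/15, -256/45, -1024/315, -512/315, …
Weyl lclm of L_f,L_g ⇒ L₀ (ord ≤ 2).
h=∫h₀ ⇒ L = L₀·Dx.
L = 8·Dx - 6·Dx^2 + Dx^3  (order 3).
h: a_k = 0, -3, -4, -4, -10/3, -12/5, -68/45, -88/105, -26/63, …
ICs: h(0) = 0, h′(0) = -3, h′′(0) = -8.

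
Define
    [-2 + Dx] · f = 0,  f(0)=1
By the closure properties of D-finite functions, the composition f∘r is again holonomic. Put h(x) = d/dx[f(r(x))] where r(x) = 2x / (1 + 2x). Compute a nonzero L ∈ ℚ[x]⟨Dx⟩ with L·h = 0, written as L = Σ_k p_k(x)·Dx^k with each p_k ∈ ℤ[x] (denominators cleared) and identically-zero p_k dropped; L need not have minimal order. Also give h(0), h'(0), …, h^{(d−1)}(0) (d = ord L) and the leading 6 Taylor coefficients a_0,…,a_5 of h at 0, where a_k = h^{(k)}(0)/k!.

f: a_k = 1, 2, 2, 4/3, 2/3, 4/15, …
Change of var in L_f (x↦r) gives L₀.
Differentiate: ansatz ord ≤ ord L₀ ⇒ L.
L = -8·x + (-1 - 4·x - 4·x^2)·Dx  (order 1).
h: a_k = 4, 0, -16, 128/3, -64, 512/15, …
ICs: h(0) = 4.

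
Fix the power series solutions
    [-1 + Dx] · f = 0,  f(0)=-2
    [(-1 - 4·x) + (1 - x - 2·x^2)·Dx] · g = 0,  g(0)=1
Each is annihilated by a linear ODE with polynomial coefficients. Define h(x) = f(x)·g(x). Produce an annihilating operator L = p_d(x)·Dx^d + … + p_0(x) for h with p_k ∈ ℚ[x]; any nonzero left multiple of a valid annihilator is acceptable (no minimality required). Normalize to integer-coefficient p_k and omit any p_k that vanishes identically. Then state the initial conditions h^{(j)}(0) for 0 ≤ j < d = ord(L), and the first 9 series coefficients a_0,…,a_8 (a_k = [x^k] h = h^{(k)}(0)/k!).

f: a_k = -2, -2, -1, -1/3, -1/12, -1/60, -1/360, -1/2520, -1/20160, …
g: a_k = 1, 1, 3, 5, 11, 21, 43, 85, 171, …
L₀ := L_f ⊗_s L_g (sym. prod.), ord ≤ 1.
L = (2 + 3·x - 2·x^2) + (-1 + x + 2·x^2)·Dx  (order 1).
h: a_k = -2, -4, -9, -52/3, -425/12, -701/10, -50737/360, -88558/315, -3783419/6720, …
ICs: h(0) = -2.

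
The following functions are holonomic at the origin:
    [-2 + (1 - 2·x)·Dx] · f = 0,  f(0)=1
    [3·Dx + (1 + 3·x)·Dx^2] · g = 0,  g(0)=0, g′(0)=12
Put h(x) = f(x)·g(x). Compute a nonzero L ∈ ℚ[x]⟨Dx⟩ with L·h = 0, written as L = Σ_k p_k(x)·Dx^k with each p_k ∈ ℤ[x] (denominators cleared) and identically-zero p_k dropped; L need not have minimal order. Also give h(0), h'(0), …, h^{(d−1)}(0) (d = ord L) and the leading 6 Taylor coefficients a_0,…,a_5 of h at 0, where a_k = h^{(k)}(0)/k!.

L = 6 + (1 + 18·x)·Dx + (-1 - x + 6·x^2)·Dx^2  (order 2).
h: a_k = 0, 12, 6, 48, 15, 1122/5, …
ICs: h(0) = 0, h′(0) = 12.

f: a_k = 1, 2, 4, 8, 16, 32, …
g: a_k = 0, 12, -18, 36, -81, 972/5, …
Sym-product of L_f,L_g gives L₀ (≤ ord 2).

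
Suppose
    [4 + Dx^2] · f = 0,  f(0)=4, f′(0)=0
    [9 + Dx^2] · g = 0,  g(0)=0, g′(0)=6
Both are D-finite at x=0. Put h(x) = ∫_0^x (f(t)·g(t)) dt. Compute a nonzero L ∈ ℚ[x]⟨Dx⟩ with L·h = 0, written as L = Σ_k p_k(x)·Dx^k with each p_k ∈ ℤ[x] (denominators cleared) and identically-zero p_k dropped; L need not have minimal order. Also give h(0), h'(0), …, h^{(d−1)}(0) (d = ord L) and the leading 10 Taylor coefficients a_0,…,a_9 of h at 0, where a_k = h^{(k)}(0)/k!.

f: a_k = 4, 0, -8, 0, 8/3, 0, -16/45, 0, 8/315, 0, …
g: a_k = 0, 6, 0, -9, 0, 81/20, 0, -243/280, 0, 243/2240, …
h₀=f·g: eliminate ⇒ L₀, order ≤ 2·2.
h=∫h₀ ⇒ L = L₀·Dx.
L = 25·Dx + 26·Dx^3 + Dx^5  (order 5).
h: a_k = 0, 0, 12, 0, -21, 0, 521/30, 0, -13021/1680, 0, …
ICs: h(0) = 0, h′(0) = 0, h′′(0) = 24, h′′′(0) = 0, h′′′′(0) = -504.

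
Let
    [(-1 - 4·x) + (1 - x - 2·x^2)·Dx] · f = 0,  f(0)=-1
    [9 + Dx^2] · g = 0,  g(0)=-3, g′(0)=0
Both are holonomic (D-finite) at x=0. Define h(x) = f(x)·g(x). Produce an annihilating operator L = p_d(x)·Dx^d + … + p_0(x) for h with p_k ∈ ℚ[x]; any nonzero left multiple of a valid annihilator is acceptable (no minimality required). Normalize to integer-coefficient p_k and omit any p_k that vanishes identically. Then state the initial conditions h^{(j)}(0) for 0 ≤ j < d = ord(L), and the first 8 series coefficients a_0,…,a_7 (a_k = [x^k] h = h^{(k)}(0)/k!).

f: a_k = -1, -1, -3, -5, -11, -21, -43, -85, …
g: a_k = -3, 0, 27/2, 0, -81/8, 0, 243/80, 0, …
Sym-product of L_f,L_g gives L₀ (≤ ord 2).
L = (-5 + 9·x + 18·x^2) + (2 + 8·x)·Dx + (-1 + x + 2·x^2)·Dx^2  (order 2).
h: a_k = 3, 3, -9/2, 3/2, 21/8, 45/8, 627/80, 1527/80, …
ICs: h(0) = 3, h′(0) = 3.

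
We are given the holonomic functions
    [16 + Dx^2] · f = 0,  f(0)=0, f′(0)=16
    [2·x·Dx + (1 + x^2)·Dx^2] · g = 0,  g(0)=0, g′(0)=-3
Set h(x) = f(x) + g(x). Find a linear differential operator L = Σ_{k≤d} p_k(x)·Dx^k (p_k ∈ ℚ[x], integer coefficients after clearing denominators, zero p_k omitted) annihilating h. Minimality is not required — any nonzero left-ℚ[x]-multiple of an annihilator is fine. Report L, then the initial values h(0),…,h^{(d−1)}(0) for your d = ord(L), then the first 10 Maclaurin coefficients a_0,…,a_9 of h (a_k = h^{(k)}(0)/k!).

L = (64·x + 704·x^3 + 256·x^5)·Dx + (112 + 416·x^2 + 432·x^4 + 128·x^6)·Dx^2 + (4·x + 44·x^3 + 16·x^5)·Dx^3 + (7 + 26·x^2 + 27·x^4 + 8·x^6)·Dx^4  (order 4).
h: a_k = 0, 13, 0, -125/3, 0, 503/15, 0, -3961/315, 0, 7247/2835, …
ICs: h(0) = 0, h′(0) = 13, h′′(0) = 0, h′′′(0) = -250.

f: a_k = 0, 16, 0, -128/3, 0, 512/15, 0, -4096/315, 0, 8192/2835, …
g: a_k = 0, -3, 0, 1, 0, -3/5, 0, 3/7, 0, -1/3, …
L₀ := lclm(L_f,L_g); ord L₀ ≤ 2+2.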